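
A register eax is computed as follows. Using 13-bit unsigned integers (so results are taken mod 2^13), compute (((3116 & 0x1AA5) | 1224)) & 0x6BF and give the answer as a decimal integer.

1196

3116 = 0110000101100
0x1AA5 = 1101010100101
→ & → 0100000100100 = 2084
1224 = 0010011001000
→ | → 0110011101100 = 3308
0x6BF = 0011010111111
→ & → 0010010101100 = 1196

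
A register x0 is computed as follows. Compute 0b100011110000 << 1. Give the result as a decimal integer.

x = 0100011110000
shift left by 1 → 1000111100000 = 4576
(equivalently, 2288 × 2^1 = 2288 × 2)

4576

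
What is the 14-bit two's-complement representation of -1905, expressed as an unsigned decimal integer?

14479

1905 in 14 bits: 00011101110001
Invert: 11100010001110
Add 1:  11100010001111 = 14479
(Check: 2^14 - 1905 = 16384 - 1905 = 14479.)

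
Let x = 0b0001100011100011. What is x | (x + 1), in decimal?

6375

x = 1100011100011 = 6371
x + 1 = 1100011100100
OR    = 1100011100111 = 6375
(x | (x + 1) sets the lowest cleared bit.)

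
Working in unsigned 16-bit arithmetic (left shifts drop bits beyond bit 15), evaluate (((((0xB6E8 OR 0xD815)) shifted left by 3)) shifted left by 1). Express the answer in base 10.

0xB6E8 = 1011011011101000
0xD815 = 1101100000010101
→ OR → 1111111011111101 = 65277
→ shifted left by 3 (mod 2^16) → 1111011111101000 = 63464
→ shifted left by 1 (mod 2^16) → 1110111111010000 = 61392

61392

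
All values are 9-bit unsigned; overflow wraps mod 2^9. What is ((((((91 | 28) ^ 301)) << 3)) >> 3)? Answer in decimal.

50

91 = 001011011
28 = 000011100
→ | → 001011111 = 95
301 = 100101101
→ ^ → 101110010 = 370
→ << 3 (mod 2^9) → 110010000 = 400
→ >> 3 → 000110010 = 50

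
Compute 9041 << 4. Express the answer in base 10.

9041 = 000010001101010001
shift left by 4 → 100011010100010000 = 144656
(equivalently, 9041 × 2^4 = 9041 × 16)

144656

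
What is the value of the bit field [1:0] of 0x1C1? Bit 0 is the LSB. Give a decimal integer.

v = 111000001
Shift right by 0: 111000001
Mask low 2 bits: 01 = 1

1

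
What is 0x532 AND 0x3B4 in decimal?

0x532 = 10100110010
0x3B4 = 01110110100
AND → 00100110000 = 304

304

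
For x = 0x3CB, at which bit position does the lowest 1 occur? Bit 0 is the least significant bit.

0

0x3CB = 1111001011
Trailing zeros: 0, so the lowest set bit is bit 0 (value 1).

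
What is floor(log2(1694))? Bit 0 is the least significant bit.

1694 = 11010011110
The topmost 1 is at position 10 (since 2^10 = 1024 ≤ 1694 < 2048).

10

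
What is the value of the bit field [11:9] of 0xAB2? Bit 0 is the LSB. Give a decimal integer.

v = 101010110010
Shift right by 9: 101
Mask low 3 bits: 101 = 5

5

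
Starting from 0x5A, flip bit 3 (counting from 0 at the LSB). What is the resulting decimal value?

x = 00001011010
bit 3 is currently 1; toggle it via x ^ (1 << 3) = x ^ 8
→ 00001010010 = 82

82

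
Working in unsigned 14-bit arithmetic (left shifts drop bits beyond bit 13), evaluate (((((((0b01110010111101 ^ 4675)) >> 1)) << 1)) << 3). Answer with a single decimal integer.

0b01110010111101 = 01110010111101
4675 = 01001001000011
→ ^ → 00111011111110 = 3838
→ >> 1 → 00011101111111 = 1919
→ << 1 (mod 2^14) → 00111011111110 = 3838
→ << 3 (mod 2^14) → 11011111110000 = 14320

14320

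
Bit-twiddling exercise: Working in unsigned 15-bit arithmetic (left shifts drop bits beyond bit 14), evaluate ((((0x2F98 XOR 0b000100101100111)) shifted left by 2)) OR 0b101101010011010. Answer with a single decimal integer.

23550

0x2F98 = 010111110011000
0b000100101100111 = 000100101100111
→ XOR → 010011011111111 = 9983
→ shifted left by 2 (mod 2^15) → 001101111111100 = 7164
0b101101010011010 = 101101010011010
→ OR → 101101111111110 = 23550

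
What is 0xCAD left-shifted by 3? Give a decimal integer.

0xCAD = 000110010101101
shift left by 3 → 110010101101000 = 25960
(equivalently, 3245 × 2^3 = 3245 × 8)

25960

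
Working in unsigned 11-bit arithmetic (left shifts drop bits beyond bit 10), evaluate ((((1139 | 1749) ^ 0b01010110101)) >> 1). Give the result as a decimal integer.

545

1139 = 10001110011
1749 = 11011010101
→ | → 11011110111 = 1783
0b01010110101 = 01010110101
→ ^ → 10001000010 = 1090
→ >> 1 → 01000100001 = 545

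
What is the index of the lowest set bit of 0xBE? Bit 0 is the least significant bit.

1

0xBE = 10111110
Trailing zeros: 1, so the lowest set bit is bit 1 (value 2).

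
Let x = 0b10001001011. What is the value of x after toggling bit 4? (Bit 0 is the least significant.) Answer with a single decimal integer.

1115

x = 10001001011
bit 4 is currently 0; toggle it via x ^ (1 << 4) = x ^ 16
→ 10001011011 = 1115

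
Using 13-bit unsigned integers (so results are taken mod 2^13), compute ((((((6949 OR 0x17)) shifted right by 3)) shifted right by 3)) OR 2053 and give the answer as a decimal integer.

6949 = 1101100100101
0x17 = 0000000010111
→ OR → 1101100110111 = 6967
→ shifted right by 3 → 0001101100110 = 870
→ shifted right by 3 → 0000001101100 = 108
2053 = 0100000000101
→ OR → 0100001101101 = 2157

2157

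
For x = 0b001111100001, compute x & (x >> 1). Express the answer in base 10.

x = 1111100001 = 993
x>>1 = 0111110000
AND  = 0111100000 = 480
(x & (x >> 1) has a 1 wherever x has two consecutive 1 bits.)

480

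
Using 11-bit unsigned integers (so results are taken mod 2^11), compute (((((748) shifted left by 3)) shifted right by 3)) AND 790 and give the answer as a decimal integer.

748 = 01011101100
→ shifted left by 3 (mod 2^11) → 11101100000 = 1888
→ shifted right by 3 → 00011101100 = 236
790 = 01100010110
→ AND → 00000000100 = 4

4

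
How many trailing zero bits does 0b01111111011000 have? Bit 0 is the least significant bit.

3

0b01111111011000 = 1111111011000
Trailing zeros: 3, so the lowest set bit is bit 3 (value 8).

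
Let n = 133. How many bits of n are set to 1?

133 = 10000101
Count the 1s: 1 + 1 + 1 = 3

3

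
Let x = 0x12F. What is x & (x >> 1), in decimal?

x = 100101111 = 303
x>>1 = 010010111
AND  = 000000111 = 7
(x & (x >> 1) has a 1 wherever x has two consecutive 1 bits.)

7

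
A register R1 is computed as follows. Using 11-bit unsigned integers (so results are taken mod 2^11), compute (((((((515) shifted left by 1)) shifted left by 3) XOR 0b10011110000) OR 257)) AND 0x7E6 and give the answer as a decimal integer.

515 = 01000000011
→ shifted left by 1 (mod 2^11) → 10000000110 = 1030
→ shifted left by 3 (mod 2^11) → 00000110000 = 48
0b10011110000 = 10011110000
→ XOR → 10011000000 = 1216
257 = 00100000001
→ OR → 10111000001 = 1473
0x7E6 = 11111100110
→ AND → 10111000000 = 1472

1472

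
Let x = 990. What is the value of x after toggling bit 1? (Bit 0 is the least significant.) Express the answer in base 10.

x = 1111011110
bit 1 is currently 1; toggle it via x ^ (1 << 1) = x ^ 2
→ 1111011100 = 988

988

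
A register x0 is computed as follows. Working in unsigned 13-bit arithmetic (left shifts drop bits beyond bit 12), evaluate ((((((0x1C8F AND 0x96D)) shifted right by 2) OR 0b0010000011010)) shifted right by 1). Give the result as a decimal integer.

781

0x1C8F = 1110010001111
0x96D = 0100101101101
→ AND → 0100000001101 = 2061
→ shifted right by 2 → 0001000000011 = 515
0b0010000011010 = 0010000011010
→ OR → 0011000011011 = 1563
→ shifted right by 1 → 0001100001101 = 781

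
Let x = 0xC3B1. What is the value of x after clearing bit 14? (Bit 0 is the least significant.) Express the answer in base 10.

x = 1100001110110001
bit 14 is currently 1; clear it via x & ~(1 << 14) = x & ~16384
→ 1000001110110001 = 33713

33713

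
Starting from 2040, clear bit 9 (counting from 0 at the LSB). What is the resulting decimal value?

x = 11111111000
bit 9 is currently 1; clear it via x & ~(1 << 9) = x & ~512
→ 10111111000 = 1528

1528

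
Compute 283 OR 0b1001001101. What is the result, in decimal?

863

283 = 0100011011
b = 1001001101
 OR → 1101011111 = 863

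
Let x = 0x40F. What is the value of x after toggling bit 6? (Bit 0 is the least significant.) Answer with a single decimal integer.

1103

x = 010000001111
bit 6 is currently 0; toggle it via x ^ (1 << 6) = x ^ 64
→ 010001001111 = 1103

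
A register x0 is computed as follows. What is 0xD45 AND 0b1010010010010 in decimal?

1024

0xD45 = 0110101000101
b = 1010010010010
AND → 0010000000000 = 1024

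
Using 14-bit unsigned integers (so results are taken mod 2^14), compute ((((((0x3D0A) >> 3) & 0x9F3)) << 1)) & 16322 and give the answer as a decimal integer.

834

0x3D0A = 11110100001010
→ >> 3 → 00011110100001 = 1953
0x9F3 = 00100111110011
→ & → 00000110100001 = 417
→ << 1 (mod 2^14) → 00001101000010 = 834
16322 = 11111111000010
→ & → 00001101000010 = 834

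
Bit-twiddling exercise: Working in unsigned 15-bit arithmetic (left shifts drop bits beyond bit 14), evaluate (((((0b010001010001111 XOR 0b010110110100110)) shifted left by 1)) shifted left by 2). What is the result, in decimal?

0b010001010001111 = 010001010001111
0b010110110100110 = 010110110100110
→ XOR → 000111100101001 = 3881
→ shifted left by 1 (mod 2^15) → 001111001010010 = 7762
→ shifted left by 2 (mod 2^15) → 111100101001000 = 31048

31048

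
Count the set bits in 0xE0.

3

0xE0 = 11100000
Count the 1s: 1 + 1 + 1 = 3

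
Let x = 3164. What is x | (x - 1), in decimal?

x = 110001011100 = 3164
x - 1 = 110001011011
OR    = 110001011111 = 3167
(x | (x - 1) sets all bits below the lowest set bit.)

3167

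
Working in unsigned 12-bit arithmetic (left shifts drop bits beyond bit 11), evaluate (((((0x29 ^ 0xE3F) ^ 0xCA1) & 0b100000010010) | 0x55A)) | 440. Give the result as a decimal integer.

1530

0x29 = 000000101001
0xE3F = 111000111111
→ ^ → 111000010110 = 3606
0xCA1 = 110010100001
→ ^ → 001010110111 = 695
0b100000010010 = 100000010010
→ & → 000000010010 = 18
0x55A = 010101011010
→ | → 010101011010 = 1370
440 = 000110111000
→ | → 010111111010 = 1530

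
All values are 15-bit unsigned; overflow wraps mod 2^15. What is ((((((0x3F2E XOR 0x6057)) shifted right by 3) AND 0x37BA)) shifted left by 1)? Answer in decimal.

0x3F2E = 011111100101110
0x6057 = 110000001010111
→ XOR → 101111101111001 = 24441
→ shifted right by 3 → 000101111101111 = 3055
0x37BA = 011011110111010
→ AND → 000001110101010 = 938
→ shifted left by 1 (mod 2^15) → 000011101010100 = 1876

1876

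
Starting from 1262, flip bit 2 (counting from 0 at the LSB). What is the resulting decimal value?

x = 010011101110
bit 2 is currently 1; toggle it via x ^ (1 << 2) = x ^ 4
→ 010011101010 = 1258

1258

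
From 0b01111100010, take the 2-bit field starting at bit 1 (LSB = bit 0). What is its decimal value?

1

v = 01111100010
Shift right by 1: 0111110001
Mask low 2 bits: 01 = 1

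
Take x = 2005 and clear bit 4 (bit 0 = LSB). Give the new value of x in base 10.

x = 011111010101
bit 4 is currently 1; clear it via x & ~(1 << 4) = x & ~16
→ 011111000101 = 1989

1989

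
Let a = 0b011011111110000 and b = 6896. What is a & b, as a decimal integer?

a = 11011111110000
6896 = 01101011110000
AND → 01001011110000 = 4848

4848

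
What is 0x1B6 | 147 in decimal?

0x1B6 = 110110110
147 = 010010011
 OR → 110110111 = 439

439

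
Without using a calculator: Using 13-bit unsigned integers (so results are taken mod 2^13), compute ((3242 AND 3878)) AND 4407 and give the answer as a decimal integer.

3242 = 0110010101010
3878 = 0111100100110
→ AND → 0110000100010 = 3106
4407 = 1000100110111
→ AND → 0000000100010 = 34

34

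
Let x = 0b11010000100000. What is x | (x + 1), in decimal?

x = 11010000100000 = 13344
x + 1 = 11010000100001
OR    = 11010000100001 = 13345
(x | (x + 1) sets the lowest cleared bit.)

13345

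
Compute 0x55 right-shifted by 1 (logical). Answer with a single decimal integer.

0x55 = 1010101
shift right by 1 → 0101010 = 42
(equivalently, floor(85 / 2))

42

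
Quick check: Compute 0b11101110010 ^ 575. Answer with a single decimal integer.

a = 11101110010
575 = 01000111111
XOR → 10101001101 = 1357

1357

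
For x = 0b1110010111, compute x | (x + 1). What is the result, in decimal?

927

x = 1110010111 = 919
x + 1 = 1110011000
OR    = 1110011111 = 927
(x | (x + 1) sets the lowest cleared bit.)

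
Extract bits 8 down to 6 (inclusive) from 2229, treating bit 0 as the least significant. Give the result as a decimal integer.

v = 00100010110101
Shift right by 6: 00100010
Mask low 3 bits: 010 = 2

2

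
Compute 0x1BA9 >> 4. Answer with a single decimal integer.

0x1BA9 = 1101110101001
shift right by 4 → 0000110111010 = 442
(equivalently, floor(7081 / 16))

442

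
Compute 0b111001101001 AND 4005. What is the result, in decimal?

3617

a = 111001101001
4005 = 111110100101
AND → 111000100001 = 3617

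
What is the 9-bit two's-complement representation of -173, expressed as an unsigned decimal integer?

173 in 9 bits: 010101101
Invert: 101010010
Add 1:  101010011 = 339
(Check: 2^9 - 173 = 512 - 173 = 339.)

339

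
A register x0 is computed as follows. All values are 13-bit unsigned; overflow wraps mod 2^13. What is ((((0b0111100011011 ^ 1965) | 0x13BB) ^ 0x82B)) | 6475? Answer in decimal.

7135

0b0111100011011 = 0111100011011
1965 = 0011110101101
→ ^ → 0100010110110 = 2230
0x13BB = 1001110111011
→ | → 1101110111111 = 7103
0x82B = 0100000101011
→ ^ → 1001110010100 = 5012
6475 = 1100101001011
→ | → 1101111011111 = 7135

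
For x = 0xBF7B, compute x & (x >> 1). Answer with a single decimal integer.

x = 1011111101111011 = 49019
x>>1 = 0101111110111101
AND  = 0001111100111001 = 7993
(x & (x >> 1) has a 1 wherever x has two consecutive 1 bits.)

7993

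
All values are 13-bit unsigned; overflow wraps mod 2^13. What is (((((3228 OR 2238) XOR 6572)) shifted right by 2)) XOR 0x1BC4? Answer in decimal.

7808

3228 = 0110010011100
2238 = 0100010111110
→ OR → 0110010111110 = 3262
6572 = 1100110101100
→ XOR → 1010100010010 = 5394
→ shifted right by 2 → 0010101000100 = 1348
0x1BC4 = 1101111000100
→ XOR → 1111010000000 = 7808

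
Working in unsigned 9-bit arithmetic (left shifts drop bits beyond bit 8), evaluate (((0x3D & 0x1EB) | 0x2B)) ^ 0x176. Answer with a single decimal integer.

349

0x3D = 000111101
0x1EB = 111101011
→ & → 000101001 = 41
0x2B = 000101011
→ | → 000101011 = 43
0x176 = 101110110
→ ^ → 101011101 = 349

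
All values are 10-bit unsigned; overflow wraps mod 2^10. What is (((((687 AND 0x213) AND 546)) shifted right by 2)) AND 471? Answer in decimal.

687 = 1010101111
0x213 = 1000010011
→ AND → 1000000011 = 515
546 = 1000100010
→ AND → 1000000010 = 514
→ shifted right by 2 → 0010000000 = 128
471 = 0111010111
→ AND → 0010000000 = 128

128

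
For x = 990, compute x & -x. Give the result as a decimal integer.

x = 1111011110 = 990
-x (two's complement) = …0000100010
AND   = 0000000010 = 2
(x & -x isolates the lowest set bit of x.)

2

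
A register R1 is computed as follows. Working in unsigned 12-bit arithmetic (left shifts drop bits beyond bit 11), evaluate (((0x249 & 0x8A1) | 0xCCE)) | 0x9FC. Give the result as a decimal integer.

3583

0x249 = 001001001001
0x8A1 = 100010100001
→ & → 000000000001 = 1
0xCCE = 110011001110
→ | → 110011001111 = 3279
0x9FC = 100111111100
→ | → 110111111111 = 3583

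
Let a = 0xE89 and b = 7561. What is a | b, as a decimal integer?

0xE89 = 0111010001001
7561 = 1110110001001
 OR → 1111110001001 = 8073

8073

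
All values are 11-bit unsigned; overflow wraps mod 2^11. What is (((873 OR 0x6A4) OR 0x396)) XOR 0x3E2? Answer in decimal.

873 = 01101101001
0x6A4 = 11010100100
→ OR → 11111101101 = 2029
0x396 = 01110010110
→ OR → 11111111111 = 2047
0x3E2 = 01111100010
→ XOR → 10000011101 = 1053

1053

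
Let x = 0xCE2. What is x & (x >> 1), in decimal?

x = 110011100010 = 3298
x>>1 = 011001110001
AND  = 010001100000 = 1120
(x & (x >> 1) has a 1 wherever x has two consecutive 1 bits.)

1120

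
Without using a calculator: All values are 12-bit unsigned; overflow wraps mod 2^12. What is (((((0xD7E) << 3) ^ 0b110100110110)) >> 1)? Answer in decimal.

0xD7E = 110101111110
→ << 3 (mod 2^12) → 101111110000 = 3056
0b110100110110 = 110100110110
→ ^ → 011011000110 = 1734
→ >> 1 → 001101100011 = 867

867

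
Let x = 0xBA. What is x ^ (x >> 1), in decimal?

x = 10111010 = 186
x>>1 = 01011101
XOR  = 11100111 = 231
(x ^ (x >> 1) gives the standard binary-reflected Gray code of x.)

231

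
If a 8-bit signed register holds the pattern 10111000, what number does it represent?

-72

pattern = 10111000 (MSB is 1 ⇒ negative)
Invert: 01000111, add 1 → 01001000 = 72, so the value is -72.
(Equivalently: 184 - 2^8 = 184 - 256 = -72.)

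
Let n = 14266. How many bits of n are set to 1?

14266 = 11011110111010
Count the 1s: 1 + 1 + 1 + 1 + 1 + 1 + 1 + 1 + 1 + 1 = 10

10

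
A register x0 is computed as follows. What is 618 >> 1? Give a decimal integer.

309

618 = 1001101010
shift right by 1 → 0100110101 = 309
(equivalently, floor(618 / 2))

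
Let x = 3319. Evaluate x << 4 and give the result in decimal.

3319 = 0000110011110111
shift left by 4 → 1100111101110000 = 53104
(equivalently, 3319 × 2^4 = 3319 × 16)

53104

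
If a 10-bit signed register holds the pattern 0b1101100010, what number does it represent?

-158

pattern = 1101100010 (MSB is 1 ⇒ negative)
Invert: 0010011101, add 1 → 0010011110 = 158, so the value is -158.
(Equivalently: 866 - 2^10 = 866 - 1024 = -158.)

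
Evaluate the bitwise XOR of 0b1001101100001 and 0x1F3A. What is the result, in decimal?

a = 1001101100001
0x1F3A = 1111100111010
XOR → 0110001011011 = 3163

3163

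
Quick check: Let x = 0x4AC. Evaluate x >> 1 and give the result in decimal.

0x4AC = 10010101100
shift right by 1 → 01001010110 = 598
(equivalently, floor(1196 / 2))

598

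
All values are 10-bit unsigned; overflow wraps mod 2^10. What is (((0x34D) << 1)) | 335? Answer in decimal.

991

0x34D = 1101001101
→ << 1 (mod 2^10) → 1010011010 = 666
335 = 0101001111
→ | → 1111011111 = 991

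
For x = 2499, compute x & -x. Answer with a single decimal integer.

1

x = 100111000011 = 2499
-x (two's complement) = …011000111101
AND   = 000000000001 = 1
(x & -x isolates the lowest set bit of x.)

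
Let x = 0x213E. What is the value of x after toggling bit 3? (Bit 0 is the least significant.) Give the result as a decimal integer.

x = 10000100111110
bit 3 is currently 1; toggle it via x ^ (1 << 3) = x ^ 8
→ 10000100110110 = 8502

8502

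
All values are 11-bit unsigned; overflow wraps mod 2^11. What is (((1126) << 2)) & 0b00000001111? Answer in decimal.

8

1126 = 10001100110
→ << 2 (mod 2^11) → 00110011000 = 408
0b00000001111 = 00000001111
→ & → 00000001000 = 8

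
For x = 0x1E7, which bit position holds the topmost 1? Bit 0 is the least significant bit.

0x1E7 = 111100111
The topmost 1 is at position 8 (since 2^8 = 256 ≤ 487 < 512).

8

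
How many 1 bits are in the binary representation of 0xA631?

7

0xA631 = 1010011000110001
Count the 1s: 1 + 1 + 1 + 1 + 1 + 1 + 1 = 7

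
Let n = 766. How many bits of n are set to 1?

766 = 1011111110
Count the 1s: 1 + 1 + 1 + 1 + 1 + 1 + 1 + 1 = 8

8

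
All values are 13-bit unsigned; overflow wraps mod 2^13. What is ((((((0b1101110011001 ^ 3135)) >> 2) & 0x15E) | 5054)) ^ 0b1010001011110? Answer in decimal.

1952

0b1101110011001 = 1101110011001
3135 = 0110000111111
→ ^ → 1011110100110 = 6054
→ >> 2 → 0010111101001 = 1513
0x15E = 0000101011110
→ & → 0000101001000 = 328
5054 = 1001110111110
→ | → 1001111111110 = 5118
0b1010001011110 = 1010001011110
→ ^ → 0011110100000 = 1952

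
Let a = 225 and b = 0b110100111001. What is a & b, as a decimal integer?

225 = 000011100001
b = 110100111001
AND → 000000100001 = 33

33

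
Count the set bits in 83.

83 = 1010011
Count the 1s: 1 + 1 + 1 + 1 = 4

4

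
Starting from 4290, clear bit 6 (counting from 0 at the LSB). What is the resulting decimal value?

4226

x = 01000011000010
bit 6 is currently 1; clear it via x & ~(1 << 6) = x & ~64
→ 01000010000010 = 4226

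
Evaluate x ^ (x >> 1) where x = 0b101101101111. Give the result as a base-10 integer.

3800

x = 101101101111 = 2927
x>>1 = 010110110111
XOR  = 111011011000 = 3800
(x ^ (x >> 1) gives the standard binary-reflected Gray code of x.)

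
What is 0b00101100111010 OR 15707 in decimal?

16251

a = 00101100111010
15707 = 11110101011011
 OR → 11111101111011 = 16251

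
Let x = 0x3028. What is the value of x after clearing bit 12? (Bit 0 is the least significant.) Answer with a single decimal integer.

8232

x = 011000000101000
bit 12 is currently 1; clear it via x & ~(1 << 12) = x & ~4096
→ 010000000101000 = 8232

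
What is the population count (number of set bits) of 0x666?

0x666 = 11001100110
Count the 1s: 1 + 1 + 1 + 1 + 1 + 1 = 6

6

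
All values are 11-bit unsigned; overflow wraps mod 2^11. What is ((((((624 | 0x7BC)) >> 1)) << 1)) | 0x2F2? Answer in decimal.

624 = 01001110000
0x7BC = 11110111100
→ | → 11111111100 = 2044
→ >> 1 → 01111111110 = 1022
→ << 1 (mod 2^11) → 11111111100 = 2044
0x2F2 = 01011110010
→ | → 11111111110 = 2046

2046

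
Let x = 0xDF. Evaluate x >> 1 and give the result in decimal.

111

0xDF = 11011111
shift right by 1 → 01101111 = 111
(equivalently, floor(223 / 2))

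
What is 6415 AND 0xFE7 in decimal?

6415 = 1100100001111
0xFE7 = 0111111100111
AND → 0100100000111 = 2311

2311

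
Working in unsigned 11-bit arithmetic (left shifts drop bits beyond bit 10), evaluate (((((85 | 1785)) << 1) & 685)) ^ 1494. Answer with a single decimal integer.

1406

85 = 00001010101
1785 = 11011111001
→ | → 11011111101 = 1789
→ << 1 (mod 2^11) → 10111111010 = 1530
685 = 01010101101
→ & → 00010101000 = 168
1494 = 10111010110
→ ^ → 10101111110 = 1406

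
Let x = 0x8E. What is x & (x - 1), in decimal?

140

x = 10001110 = 142
x - 1 = 10001101
AND   = 10001100 = 140
(x & (x - 1) clears the lowest set bit of x.)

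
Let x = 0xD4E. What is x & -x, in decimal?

2

x = 110101001110 = 3406
-x (two's complement) = …001010110010
AND   = 000000000010 = 2
(x & -x isolates the lowest set bit of x.)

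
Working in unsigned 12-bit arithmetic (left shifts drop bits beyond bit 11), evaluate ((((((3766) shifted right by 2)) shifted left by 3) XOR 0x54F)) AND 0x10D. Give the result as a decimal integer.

5

3766 = 111010110110
→ shifted right by 2 → 001110101101 = 941
→ shifted left by 3 (mod 2^12) → 110101101000 = 3432
0x54F = 010101001111
→ XOR → 100000100111 = 2087
0x10D = 000100001101
→ AND → 000000000101 = 5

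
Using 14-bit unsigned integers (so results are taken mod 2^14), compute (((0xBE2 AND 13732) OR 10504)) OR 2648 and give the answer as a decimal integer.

11256

0xBE2 = 00101111100010
13732 = 11010110100100
→ AND → 00000110100000 = 416
10504 = 10100100001000
→ OR → 10100110101000 = 10664
2648 = 00101001011000
→ OR → 10101111111000 = 11256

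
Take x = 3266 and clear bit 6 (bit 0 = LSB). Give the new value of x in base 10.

3202

x = 110011000010
bit 6 is currently 1; clear it via x & ~(1 << 6) = x & ~64
→ 110010000010 = 3202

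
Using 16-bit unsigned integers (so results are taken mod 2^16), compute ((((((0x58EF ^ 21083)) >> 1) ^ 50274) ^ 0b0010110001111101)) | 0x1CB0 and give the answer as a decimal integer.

65013

0x58EF = 0101100011101111
21083 = 0101001001011011
→ ^ → 0000101010110100 = 2740
→ >> 1 → 0000010101011010 = 1370
50274 = 1100010001100010
→ ^ → 1100000100111000 = 49464
0b0010110001111101 = 0010110001111101
→ ^ → 1110110101000101 = 60741
0x1CB0 = 0001110010110000
→ | → 1111110111110101 = 65013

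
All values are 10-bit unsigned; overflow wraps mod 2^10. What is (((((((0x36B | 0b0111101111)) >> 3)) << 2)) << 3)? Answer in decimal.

0x36B = 1101101011
0b0111101111 = 0111101111
→ | → 1111101111 = 1007
→ >> 3 → 0001111101 = 125
→ << 2 (mod 2^10) → 0111110100 = 500
→ << 3 (mod 2^10) → 1110100000 = 928

928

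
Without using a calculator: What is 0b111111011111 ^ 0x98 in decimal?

3911

a = 111111011111
0x98 = 000010011000
XOR → 111101000111 = 3911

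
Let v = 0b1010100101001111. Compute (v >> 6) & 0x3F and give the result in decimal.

37

v = 1010100101001111
Shift right by 6: 1010100101
Mask low 6 bits: 100101 = 37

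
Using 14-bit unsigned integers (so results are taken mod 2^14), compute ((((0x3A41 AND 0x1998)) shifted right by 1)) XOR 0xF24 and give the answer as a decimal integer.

804

0x3A41 = 11101001000001
0x1998 = 01100110011000
→ AND → 01100000000000 = 6144
→ shifted right by 1 → 00110000000000 = 3072
0xF24 = 00111100100100
→ XOR → 00001100100100 = 804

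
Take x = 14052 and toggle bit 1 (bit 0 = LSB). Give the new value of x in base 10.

14054

x = 11011011100100
bit 1 is currently 0; toggle it via x ^ (1 << 1) = x ^ 2
→ 11011011100110 = 14054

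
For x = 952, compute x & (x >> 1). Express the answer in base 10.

x = 1110111000 = 952
x>>1 = 0111011100
AND  = 0110011000 = 408
(x & (x >> 1) has a 1 wherever x has two consecutive 1 bits.)

408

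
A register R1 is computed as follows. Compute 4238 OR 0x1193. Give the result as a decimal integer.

4238 = 1000010001110
0x1193 = 1000110010011
 OR → 1000110011111 = 4511

4511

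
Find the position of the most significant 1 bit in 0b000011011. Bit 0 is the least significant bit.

0b000011011 = 11011
The topmost 1 is at position 4 (since 2^4 = 16 ≤ 27 < 32).

4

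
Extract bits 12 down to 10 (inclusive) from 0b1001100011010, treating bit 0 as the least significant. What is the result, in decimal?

v = 1001100011010
Shift right by 10: 100
Mask low 3 bits: 100 = 4

4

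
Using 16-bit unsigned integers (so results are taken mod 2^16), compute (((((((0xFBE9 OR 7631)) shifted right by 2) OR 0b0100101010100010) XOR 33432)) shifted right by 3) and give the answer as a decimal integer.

8108

0xFBE9 = 1111101111101001
7631 = 0001110111001111
→ OR → 1111111111101111 = 65519
→ shifted right by 2 → 0011111111111011 = 16379
0b0100101010100010 = 0100101010100010
→ OR → 0111111111111011 = 32763
33432 = 1000001010011000
→ XOR → 1111110101100011 = 64867
→ shifted right by 3 → 0001111110101100 = 8108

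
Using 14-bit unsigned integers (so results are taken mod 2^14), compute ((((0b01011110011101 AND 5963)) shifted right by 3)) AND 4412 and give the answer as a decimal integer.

0b01011110011101 = 01011110011101
5963 = 01011101001011
→ AND → 01011100001001 = 5897
→ shifted right by 3 → 00001011100001 = 737
4412 = 01000100111100
→ AND → 00000000100000 = 32

32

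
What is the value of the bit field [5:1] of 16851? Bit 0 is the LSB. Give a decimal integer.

v = 0100000111010011
Shift right by 1: 010000011101001
Mask low 5 bits: 01001 = 9

9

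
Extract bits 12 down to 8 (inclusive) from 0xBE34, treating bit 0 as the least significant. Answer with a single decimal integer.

30

v = 1011111000110100
Shift right by 8: 10111110
Mask low 5 bits: 11110 = 30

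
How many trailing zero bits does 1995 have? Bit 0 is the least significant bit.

1995 = 11111001011
Trailing zeros: 0, so the lowest set bit is bit 0 (value 1).

0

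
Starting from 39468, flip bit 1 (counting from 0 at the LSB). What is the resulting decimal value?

39470

x = 1001101000101100
bit 1 is currently 0; toggle it via x ^ (1 << 1) = x ^ 2
→ 1001101000101110 = 39470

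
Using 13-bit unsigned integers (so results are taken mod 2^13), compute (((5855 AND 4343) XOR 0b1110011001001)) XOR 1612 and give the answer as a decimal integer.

5855 = 1011011011111
4343 = 1000011110111
→ AND → 1000011010111 = 4311
0b1110011001001 = 1110011001001
→ XOR → 0110000011110 = 3102
1612 = 0011001001100
→ XOR → 0101001010010 = 2642

2642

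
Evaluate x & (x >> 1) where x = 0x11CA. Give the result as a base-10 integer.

192

x = 1000111001010 = 4554
x>>1 = 0100011100101
AND  = 0000011000000 = 192
(x & (x >> 1) has a 1 wherever x has two consecutive 1 bits.)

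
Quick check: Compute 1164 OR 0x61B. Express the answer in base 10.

1695

1164 = 10010001100
0x61B = 11000011011
 OR → 11010011111 = 1695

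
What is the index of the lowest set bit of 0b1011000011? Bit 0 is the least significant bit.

0

0b1011000011 = 1011000011
Trailing zeros: 0, so the lowest set bit is bit 0 (value 1).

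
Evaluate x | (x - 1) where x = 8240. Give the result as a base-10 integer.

8255

x = 10000000110000 = 8240
x - 1 = 10000000101111
OR    = 10000000111111 = 8255
(x | (x - 1) sets all bits below the lowest set bit.)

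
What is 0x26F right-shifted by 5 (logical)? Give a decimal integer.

0x26F = 1001101111
shift right by 5 → 0000010011 = 19
(equivalently, floor(623 / 32))

19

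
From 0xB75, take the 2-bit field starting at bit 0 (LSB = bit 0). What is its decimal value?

1

v = 0101101110101
Shift right by 0: 0101101110101
Mask low 2 bits: 01 = 1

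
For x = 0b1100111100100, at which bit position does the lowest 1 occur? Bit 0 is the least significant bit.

0b1100111100100 = 1100111100100
Trailing zeros: 2, so the lowest set bit is bit 2 (value 4).

2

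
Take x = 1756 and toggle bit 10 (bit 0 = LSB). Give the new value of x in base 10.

732

x = 11011011100
bit 10 is currently 1; toggle it via x ^ (1 << 10) = x ^ 1024
→ 01011011100 = 732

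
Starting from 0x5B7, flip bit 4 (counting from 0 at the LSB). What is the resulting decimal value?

x = 010110110111
bit 4 is currently 1; toggle it via x ^ (1 << 4) = x ^ 16
→ 010110100111 = 1447

1447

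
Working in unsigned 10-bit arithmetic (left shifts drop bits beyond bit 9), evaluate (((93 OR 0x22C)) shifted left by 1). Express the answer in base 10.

93 = 0001011101
0x22C = 1000101100
→ OR → 1001111101 = 637
→ shifted left by 1 (mod 2^10) → 0011111010 = 250

250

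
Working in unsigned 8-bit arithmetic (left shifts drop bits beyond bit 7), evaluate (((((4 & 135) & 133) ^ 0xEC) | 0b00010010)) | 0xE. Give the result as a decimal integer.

4 = 00000100
135 = 10000111
→ & → 00000100 = 4
133 = 10000101
→ & → 00000100 = 4
0xEC = 11101100
→ ^ → 11101000 = 232
0b00010010 = 00010010
→ | → 11111010 = 250
0xE = 00001110
→ | → 11111110 = 254

254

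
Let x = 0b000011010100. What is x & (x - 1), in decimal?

208

x = 11010100 = 212
x - 1 = 11010011
AND   = 11010000 = 208
(x & (x - 1) clears the lowest set bit of x.)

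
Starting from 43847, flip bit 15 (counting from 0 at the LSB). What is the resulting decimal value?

x = 1010101101000111
bit 15 is currently 1; toggle it via x ^ (1 << 15) = x ^ 32768
→ 0010101101000111 = 11079

11079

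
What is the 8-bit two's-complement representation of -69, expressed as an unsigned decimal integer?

187

69 in 8 bits: 01000101
Invert: 10111010
Add 1:  10111011 = 187
(Check: 2^8 - 69 = 256 - 69 = 187.)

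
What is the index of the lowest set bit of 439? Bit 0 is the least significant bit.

0

439 = 110110111
Trailing zeros: 0, so the lowest set bit is bit 0 (value 1).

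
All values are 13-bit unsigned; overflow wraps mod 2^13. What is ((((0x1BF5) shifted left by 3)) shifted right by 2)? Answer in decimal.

2026

0x1BF5 = 1101111110101
→ shifted left by 3 (mod 2^13) → 1111110101000 = 8104
→ shifted right by 2 → 0011111101010 = 2026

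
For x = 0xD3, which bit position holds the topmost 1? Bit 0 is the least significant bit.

0xD3 = 11010011
The topmost 1 is at position 7 (since 2^7 = 128 ≤ 211 < 256).

7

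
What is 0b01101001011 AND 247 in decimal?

a = 1101001011
247 = 0011110111
AND → 0001000011 = 67

67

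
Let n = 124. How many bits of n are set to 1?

124 = 1111100
Count the 1s: 1 + 1 + 1 + 1 + 1 = 5

5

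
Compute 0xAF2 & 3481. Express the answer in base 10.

0xAF2 = 101011110010
3481 = 110110011001
AND → 100010010000 = 2192

2192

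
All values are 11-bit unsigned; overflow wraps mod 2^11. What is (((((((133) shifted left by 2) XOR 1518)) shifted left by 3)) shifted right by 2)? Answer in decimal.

133 = 00010000101
→ shifted left by 2 (mod 2^11) → 01000010100 = 532
1518 = 10111101110
→ XOR → 11111111010 = 2042
→ shifted left by 3 (mod 2^11) → 11111010000 = 2000
→ shifted right by 2 → 00111110100 = 500

500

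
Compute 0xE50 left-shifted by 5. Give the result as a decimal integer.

0xE50 = 00000111001010000
shift left by 5 → 11100101000000000 = 117248
(equivalently, 3664 × 2^5 = 3664 × 32)

117248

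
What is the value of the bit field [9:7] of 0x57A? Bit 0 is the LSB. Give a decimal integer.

2

v = 0010101111010
Shift right by 7: 001010
Mask low 3 bits: 010 = 2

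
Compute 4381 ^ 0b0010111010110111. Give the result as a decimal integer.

16298

4381 = 01000100011101
b = 10111010110111
XOR → 11111110101010 = 16298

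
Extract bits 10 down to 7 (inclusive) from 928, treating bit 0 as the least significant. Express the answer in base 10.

v = 01110100000
Shift right by 7: 0111
Mask low 4 bits: 0111 = 7

7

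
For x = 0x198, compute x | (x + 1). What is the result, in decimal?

x = 110011000 = 408
x + 1 = 110011001
OR    = 110011001 = 409
(x | (x + 1) sets the lowest cleared bit.)

409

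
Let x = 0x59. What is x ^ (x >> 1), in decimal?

117

x = 1011001 = 89
x>>1 = 0101100
XOR  = 1110101 = 117
(x ^ (x >> 1) gives the standard binary-reflected Gray code of x.)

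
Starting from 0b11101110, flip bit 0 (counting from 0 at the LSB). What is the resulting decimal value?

239

x = 11101110
bit 0 is currently 0; toggle it via x ^ (1 << 0) = x ^ 1
→ 11101111 = 239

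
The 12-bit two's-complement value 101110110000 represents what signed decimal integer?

pattern = 101110110000 (MSB is 1 ⇒ negative)
Invert: 010001001111, add 1 → 010001010000 = 1104, so the value is -1104.
(Equivalently: 2992 - 2^12 = 2992 - 4096 = -1104.)

-1104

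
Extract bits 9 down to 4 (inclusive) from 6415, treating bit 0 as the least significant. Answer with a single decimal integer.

16

v = 1100100001111
Shift right by 4: 110010000
Mask low 6 bits: 010000 = 16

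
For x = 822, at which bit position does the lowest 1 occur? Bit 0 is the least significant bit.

1

822 = 1100110110
Trailing zeros: 1, so the lowest set bit is bit 1 (value 2).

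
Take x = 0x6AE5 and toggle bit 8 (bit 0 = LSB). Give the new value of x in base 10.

27621

x = 110101011100101
bit 8 is currently 0; toggle it via x ^ (1 << 8) = x ^ 256
→ 110101111100101 = 27621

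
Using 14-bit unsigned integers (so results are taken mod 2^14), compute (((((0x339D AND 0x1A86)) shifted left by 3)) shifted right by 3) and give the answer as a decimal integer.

0x339D = 11001110011101
0x1A86 = 01101010000110
→ AND → 01001010000100 = 4740
→ shifted left by 3 (mod 2^14) → 01010000100000 = 5152
→ shifted right by 3 → 00001010000100 = 644

644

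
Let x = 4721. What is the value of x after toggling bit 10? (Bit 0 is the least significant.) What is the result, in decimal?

5745

x = 01001001110001
bit 10 is currently 0; toggle it via x ^ (1 << 10) = x ^ 1024
→ 01011001110001 = 5745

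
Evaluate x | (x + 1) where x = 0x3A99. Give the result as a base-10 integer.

15003

x = 11101010011001 = 15001
x + 1 = 11101010011010
OR    = 11101010011011 = 15003
(x | (x + 1) sets the lowest cleared bit.)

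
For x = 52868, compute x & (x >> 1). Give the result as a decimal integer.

17920

x = 1100111010000100 = 52868
x>>1 = 0110011101000010
AND  = 0100011000000000 = 17920
(x & (x >> 1) has a 1 wherever x has two consecutive 1 bits.)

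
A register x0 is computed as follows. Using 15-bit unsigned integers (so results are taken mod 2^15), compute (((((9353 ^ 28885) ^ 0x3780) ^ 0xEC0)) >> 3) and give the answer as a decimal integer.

3491

9353 = 010010010001001
28885 = 111000011010101
→ ^ → 101010001011100 = 21596
0x3780 = 011011110000000
→ ^ → 110001111011100 = 25564
0xEC0 = 000111011000000
→ ^ → 110110100011100 = 27932
→ >> 3 → 000110110100011 = 3491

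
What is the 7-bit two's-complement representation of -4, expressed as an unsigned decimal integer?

4 in 7 bits: 0000100
Invert: 1111011
Add 1:  1111100 = 124
(Check: 2^7 - 4 = 128 - 4 = 124.)

124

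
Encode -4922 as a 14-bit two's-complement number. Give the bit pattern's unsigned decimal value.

4922 in 14 bits: 01001100111010
Invert: 10110011000101
Add 1:  10110011000110 = 11462
(Check: 2^14 - 4922 = 16384 - 4922 = 11462.)

11462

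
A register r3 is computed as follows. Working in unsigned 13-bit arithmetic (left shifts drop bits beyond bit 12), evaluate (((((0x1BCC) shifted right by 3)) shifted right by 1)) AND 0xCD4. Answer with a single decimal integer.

0x1BCC = 1101111001100
→ shifted right by 3 → 0001101111001 = 889
→ shifted right by 1 → 0000110111100 = 444
0xCD4 = 0110011010100
→ AND → 0000010010100 = 148

148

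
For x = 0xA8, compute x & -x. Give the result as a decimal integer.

8

x = 10101000 = 168
-x (two's complement) = …01011000
AND   = 00001000 = 8
(x & -x isolates the lowest set bit of x.)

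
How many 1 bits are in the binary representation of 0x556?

0x556 = 10101010110
Count the 1s: 1 + 1 + 1 + 1 + 1 + 1 = 6

6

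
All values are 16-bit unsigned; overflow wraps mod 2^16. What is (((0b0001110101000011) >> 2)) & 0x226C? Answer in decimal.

576

0b0001110101000011 = 0001110101000011
→ >> 2 → 0000011101010000 = 1872
0x226C = 0010001001101100
→ & → 0000001001000000 = 576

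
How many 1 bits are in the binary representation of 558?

5

558 = 1000101110
Count the 1s: 1 + 1 + 1 + 1 + 1 = 5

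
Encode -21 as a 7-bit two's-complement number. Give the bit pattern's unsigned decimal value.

107

21 in 7 bits: 0010101
Invert: 1101010
Add 1:  1101011 = 107
(Check: 2^7 - 21 = 128 - 21 = 107.)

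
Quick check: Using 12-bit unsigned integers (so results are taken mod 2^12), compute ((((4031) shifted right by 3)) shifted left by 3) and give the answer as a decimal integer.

4024

4031 = 111110111111
→ shifted right by 3 → 000111110111 = 503
→ shifted left by 3 (mod 2^12) → 111110111000 = 4024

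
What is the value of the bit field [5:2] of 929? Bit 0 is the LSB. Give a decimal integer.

v = 00001110100001
Shift right by 2: 000011101000
Mask low 4 bits: 1000 = 8

8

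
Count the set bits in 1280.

2

1280 = 10100000000
Count the 1s: 1 + 1 = 2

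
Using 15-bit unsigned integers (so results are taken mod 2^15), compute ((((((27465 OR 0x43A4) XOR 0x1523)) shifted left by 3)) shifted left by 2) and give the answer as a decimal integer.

27465 = 110101101001001
0x43A4 = 100001110100100
→ OR → 110101111101101 = 27629
0x1523 = 001010100100011
→ XOR → 111111011001110 = 32462
→ shifted left by 3 (mod 2^15) → 111011001110000 = 30320
→ shifted left by 2 (mod 2^15) → 101100111000000 = 22976

22976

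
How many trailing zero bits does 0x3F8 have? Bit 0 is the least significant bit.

3

0x3F8 = 1111111000
Trailing zeros: 3, so the lowest set bit is bit 3 (value 8).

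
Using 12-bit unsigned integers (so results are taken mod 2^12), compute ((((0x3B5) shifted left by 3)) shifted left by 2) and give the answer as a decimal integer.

0x3B5 = 001110110101
→ shifted left by 3 (mod 2^12) → 110110101000 = 3496
→ shifted left by 2 (mod 2^12) → 011010100000 = 1696

1696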